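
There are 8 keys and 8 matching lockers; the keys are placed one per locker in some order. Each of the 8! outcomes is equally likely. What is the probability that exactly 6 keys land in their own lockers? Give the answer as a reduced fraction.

Favorable outcomes: C(8,6)·!2 = 28·1 = 28.
Total outcomes: 8! = 40320.
Probability = 28/40320 = 1/1440.

1/1440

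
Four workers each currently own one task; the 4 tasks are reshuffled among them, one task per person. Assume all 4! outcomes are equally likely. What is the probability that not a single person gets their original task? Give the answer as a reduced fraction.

Favorable outcomes: !4 = 9.
Total outcomes: 4! = 24.
Probability = 9/24 = 3/8.

3/8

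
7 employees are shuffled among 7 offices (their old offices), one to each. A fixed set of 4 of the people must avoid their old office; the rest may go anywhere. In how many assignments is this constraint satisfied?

Let A_j be the event that the j-th constrained one is fixed. By inclusion-exclusion over the 4 events:
Σ_{j=0}^{4} (-1)^j C(4,j)(7-j)!
= C(4,0)·7! - C(4,1)·6! + C(4,2)·5! - C(4,3)·4! + C(4,4)·3!
= 5040 - 2880 + 720 - 96 + 6
= 2790

2790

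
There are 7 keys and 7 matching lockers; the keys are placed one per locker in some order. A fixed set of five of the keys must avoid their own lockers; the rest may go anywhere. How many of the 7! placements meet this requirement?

Inclusion-exclusion on the 5 forbidden self-matches:
Σ_{j=0}^{5} (-1)^j C(5,j)(7-j)!
= C(5,0)·7! - C(5,1)·6! + C(5,2)·5! - C(5,3)·4! + C(5,4)·3! - C(5,5)·2!
= 5040 - 3600 + 1200 - 240 + 30 - 2
= 2428

2428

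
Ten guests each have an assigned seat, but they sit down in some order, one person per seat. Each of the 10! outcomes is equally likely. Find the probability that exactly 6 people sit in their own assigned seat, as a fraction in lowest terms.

Favorable outcomes: C(10,6)·!4 = 210·9 = 1890.
Total outcomes: 10! = 3628800.
Probability = 1890/3628800 = 1/1920.

1/1920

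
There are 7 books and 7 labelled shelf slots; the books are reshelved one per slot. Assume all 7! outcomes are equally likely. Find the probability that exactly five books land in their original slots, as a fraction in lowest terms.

Favorable outcomes: C(7,5)·!2 = 21·1 = 21.
Total outcomes: 7! = 5040.
Probability = 21/5040 = 1/240.

1/240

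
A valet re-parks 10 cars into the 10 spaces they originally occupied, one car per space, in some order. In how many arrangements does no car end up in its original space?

1334961

The subfactorial !10 = [10!/e] (nearest integer).
10! = 3628800, and 3628800/e ≈ 1334960.92, so !10 = 1334961.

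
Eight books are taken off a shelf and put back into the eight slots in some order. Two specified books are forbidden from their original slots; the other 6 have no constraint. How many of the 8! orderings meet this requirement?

30960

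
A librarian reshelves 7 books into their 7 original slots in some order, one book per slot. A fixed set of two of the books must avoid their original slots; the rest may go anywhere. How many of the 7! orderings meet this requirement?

3720

Inclusion-exclusion on the 2 forbidden self-matches:
Σ_{j=0}^{2} (-1)^j C(2,j)(7-j)!
= C(2,0)·7! - C(2,1)·6! + C(2,2)·5!
= 5040 - 1440 + 120
= 3720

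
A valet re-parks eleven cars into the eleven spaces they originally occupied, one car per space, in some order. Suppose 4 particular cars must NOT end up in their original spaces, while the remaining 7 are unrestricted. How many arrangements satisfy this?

Inclusion-exclusion on the 4 forbidden self-matches:
Σ_{j=0}^{4} (-1)^j C(4,j)(11-j)!
= C(4,0)·11! - C(4,1)·10! + C(4,2)·9! - C(4,3)·8! + C(4,4)·7!
= 39916800 - 14515200 + 2177280 - 161280 + 5040
= 27422640

27422640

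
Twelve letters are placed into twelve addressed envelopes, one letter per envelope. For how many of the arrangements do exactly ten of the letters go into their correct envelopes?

Pick the 10 fixed positions: C(12,10) = 66 ways.
The other 2 form a derangement: !2 = 1.
Total: 66 × 1 = 66.

66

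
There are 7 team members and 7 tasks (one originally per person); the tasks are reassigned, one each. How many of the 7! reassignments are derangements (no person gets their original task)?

1854

The number of derangements of 7 is !7 = Σ_{k=0}^{7} (-1)^k·7!/k!
= 7! - 7!/1! + 7!/2! - 7!/3! + 7!/4! - 7!/5! + 7!/6! - 7!/7!
= 5040 - 5040 + 2520 - 840 + 210 - 42 + 7 - 1
= 1854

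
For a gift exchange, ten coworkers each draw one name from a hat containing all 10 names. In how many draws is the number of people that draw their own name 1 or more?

Sum C(10,i)·!(10-i) for i = 1..10:
  i=1: C(10,1)·!9 = 10·133496 = 1334960
  i=2: C(10,2)·!8 = 45·14833 = 667485
  i=3: C(10,3)·!7 = 120·1854 = 222480
  i=4: C(10,4)·!6 = 210·265 = 55650
  i=5: C(10,5)·!5 = 252·44 = 11088
  i=6: C(10,6)·!4 = 210·9 = 1890
  i=7: C(10,7)·!3 = 120·2 = 240
  i=8: C(10,8)·!2 = 45·1 = 45
  i=9: C(10,9)·!1 = 10·0 = 0
  i=10: C(10,10)·!0 = 1·1 = 1
Total = 2293839.

2293839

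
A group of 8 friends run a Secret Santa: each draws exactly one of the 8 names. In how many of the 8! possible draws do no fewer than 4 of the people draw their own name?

771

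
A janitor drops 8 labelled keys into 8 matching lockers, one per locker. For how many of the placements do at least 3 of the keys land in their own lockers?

Sum C(8,i)·!(8-i) for i = 3..8:
  i=3: C(8,3)·!5 = 56·44 = 2464
  i=4: C(8,4)·!4 = 70·9 = 630
  i=5: C(8,5)·!3 = 56·2 = 112
  i=6: C(8,6)·!2 = 28·1 = 28
  i=7: C(8,7)·!1 = 8·0 = 0
  i=8: C(8,8)·!0 = 1·1 = 1
Total = 3235.

3235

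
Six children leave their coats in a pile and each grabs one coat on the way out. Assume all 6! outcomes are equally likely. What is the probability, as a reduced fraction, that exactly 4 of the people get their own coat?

Favorable outcomes: C(6,4)·!2 = 15·1 = 15.
Total outcomes: 6! = 720.
Probability = 15/720 = 1/48.

1/48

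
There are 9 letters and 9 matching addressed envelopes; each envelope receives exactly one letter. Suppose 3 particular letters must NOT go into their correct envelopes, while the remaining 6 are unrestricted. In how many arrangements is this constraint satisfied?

Inclusion-exclusion on the 3 forbidden self-matches:
Σ_{j=0}^{3} (-1)^j C(3,j)(9-j)!
= C(3,0)·9! - C(3,1)·8! + C(3,2)·7! - C(3,3)·6!
= 362880 - 120960 + 15120 - 720
= 256320

256320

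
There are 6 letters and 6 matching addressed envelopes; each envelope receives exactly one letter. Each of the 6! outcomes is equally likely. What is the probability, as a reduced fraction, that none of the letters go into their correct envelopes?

Favorable outcomes: !6 = 265.
Total outcomes: 6! = 720.
Probability = 265/720 = 53/144.

53/144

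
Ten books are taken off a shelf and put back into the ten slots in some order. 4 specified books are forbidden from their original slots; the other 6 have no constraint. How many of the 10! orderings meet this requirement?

2399760

Let A_j be the event that the j-th constrained one is fixed. By inclusion-exclusion over the 4 events:
Σ_{j=0}^{4} (-1)^j C(4,j)(10-j)!
= C(4,0)·10! - C(4,1)·9! + C(4,2)·8! - C(4,3)·7! + C(4,4)·6!
= 3628800 - 1451520 + 241920 - 20160 + 720
= 2399760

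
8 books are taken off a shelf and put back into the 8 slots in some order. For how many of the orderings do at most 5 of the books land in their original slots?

# with exactly i fixed is C(8,i)·!(8-i); sum over i=0..5:
  i=0: C(8,0)·!8 = 1·14833 = 14833
  i=1: C(8,1)·!7 = 8·1854 = 14832
  i=2: C(8,2)·!6 = 28·265 = 7420
  i=3: C(8,3)·!5 = 56·44 = 2464
  i=4: C(8,4)·!4 = 70·9 = 630
  i=5: C(8,5)·!3 = 56·2 = 112
Total = 40291.

40291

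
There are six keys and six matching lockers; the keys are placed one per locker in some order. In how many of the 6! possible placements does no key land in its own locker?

265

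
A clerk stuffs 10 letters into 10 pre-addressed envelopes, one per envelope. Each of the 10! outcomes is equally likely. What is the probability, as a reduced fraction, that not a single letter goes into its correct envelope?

Favorable outcomes: !10 = 1334961.
Total outcomes: 10! = 3628800.
Probability = 1334961/3628800 = 16481/44800.

16481/44800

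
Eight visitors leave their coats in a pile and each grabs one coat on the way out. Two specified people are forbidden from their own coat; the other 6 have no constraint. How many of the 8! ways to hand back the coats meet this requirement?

30960

Inclusion-exclusion on the 2 forbidden self-matches:
Σ_{j=0}^{2} (-1)^j C(2,j)(8-j)!
= C(2,0)·8! - C(2,1)·7! + C(2,2)·6!
= 40320 - 10080 + 720
= 30960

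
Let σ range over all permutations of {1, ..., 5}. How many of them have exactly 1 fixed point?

45

Choose which one of the 5 is fixed: C(5,1) = 5.
The other 4 form a derangement: !4 = 9.
Total: 5 × 9 = 45.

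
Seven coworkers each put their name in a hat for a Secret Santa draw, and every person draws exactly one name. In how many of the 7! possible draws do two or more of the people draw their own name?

1331

Sum C(7,i)·!(7-i) for i = 2..7:
  i=2: C(7,2)·!5 = 21·44 = 924
  i=3: C(7,3)·!4 = 35·9 = 315
  i=4: C(7,4)·!3 = 35·2 = 70
  i=5: C(7,5)·!2 = 21·1 = 21
  i=6: C(7,6)·!1 = 7·0 = 0
  i=7: C(7,7)·!0 = 1·1 = 1
Total = 1331.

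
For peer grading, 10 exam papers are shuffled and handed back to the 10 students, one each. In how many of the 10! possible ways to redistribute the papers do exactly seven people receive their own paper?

Pick the 7 fixed positions: C(10,7) = 120 ways.
The remaining 3 must be deranged: !3 = 2.
Total: 120 × 2 = 240.

240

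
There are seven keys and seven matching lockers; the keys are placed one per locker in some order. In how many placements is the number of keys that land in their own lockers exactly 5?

21

Choose which 5 of the 7 are fixed: C(7,5) = 21.
The remaining 2 must be deranged: !2 = 1.
Total: 21 × 1 = 21.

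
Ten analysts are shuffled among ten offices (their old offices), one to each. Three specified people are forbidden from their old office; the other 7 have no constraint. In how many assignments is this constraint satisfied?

2656080

Inclusion-exclusion on the 3 forbidden self-matches:
Σ_{j=0}^{3} (-1)^j C(3,j)(10-j)!
= C(3,0)·10! - C(3,1)·9! + C(3,2)·8! - C(3,3)·7!
= 3628800 - 1088640 + 120960 - 5040
= 2656080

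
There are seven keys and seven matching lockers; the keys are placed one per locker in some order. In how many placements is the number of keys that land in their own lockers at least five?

22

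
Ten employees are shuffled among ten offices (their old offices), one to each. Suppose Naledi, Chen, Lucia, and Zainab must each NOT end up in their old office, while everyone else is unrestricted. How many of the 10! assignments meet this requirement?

Inclusion-exclusion on the 4 forbidden self-matches:
Σ_{j=0}^{4} (-1)^j C(4,j)(10-j)!
= C(4,0)·10! - C(4,1)·9! + C(4,2)·8! - C(4,3)·7! + C(4,4)·6!
= 3628800 - 1451520 + 241920 - 20160 + 720
= 2399760

2399760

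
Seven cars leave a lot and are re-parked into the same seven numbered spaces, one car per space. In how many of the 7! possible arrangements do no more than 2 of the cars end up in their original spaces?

# with exactly i fixed is C(7,i)·!(7-i); sum over i=0..2:
  i=0: C(7,0)·!7 = 1·1854 = 1854
  i=1: C(7,1)·!6 = 7·265 = 1855
  i=2: C(7,2)·!5 = 21·44 = 924
Total = 4633.

4633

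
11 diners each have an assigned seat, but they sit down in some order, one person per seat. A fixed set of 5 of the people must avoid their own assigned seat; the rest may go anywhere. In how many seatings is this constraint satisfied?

25022880

Let A_j be the event that the j-th constrained one is fixed. By inclusion-exclusion over the 5 events:
Σ_{j=0}^{5} (-1)^j C(5,j)(11-j)!
= C(5,0)·11! - C(5,1)·10! + C(5,2)·9! - C(5,3)·8! + C(5,4)·7! - C(5,5)·6!
= 39916800 - 18144000 + 3628800 - 403200 + 25200 - 720
= 25022880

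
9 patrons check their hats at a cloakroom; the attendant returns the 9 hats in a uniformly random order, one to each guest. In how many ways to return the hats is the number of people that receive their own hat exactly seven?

36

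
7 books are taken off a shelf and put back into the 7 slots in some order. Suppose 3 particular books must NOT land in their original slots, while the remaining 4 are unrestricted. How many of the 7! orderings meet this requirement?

Let A_j be the event that the j-th constrained one is fixed. By inclusion-exclusion over the 3 events:
Σ_{j=0}^{3} (-1)^j C(3,j)(7-j)!
= C(3,0)·7! - C(3,1)·6! + C(3,2)·5! - C(3,3)·4!
= 5040 - 2160 + 360 - 24
= 3216

3216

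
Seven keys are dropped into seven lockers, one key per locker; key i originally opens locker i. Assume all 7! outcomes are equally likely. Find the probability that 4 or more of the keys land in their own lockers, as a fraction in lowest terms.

Favorable outcomes: Σ_{i≥4} C(7,i)·!(7-i) = 35·2 + 21·1 + 7·0 + 1·1 = 92.
Total outcomes: 7! = 5040.
Probability = 92/5040 = 23/1260.

23/1260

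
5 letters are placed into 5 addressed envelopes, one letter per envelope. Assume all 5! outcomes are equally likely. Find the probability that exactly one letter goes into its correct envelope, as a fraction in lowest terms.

3/8

Favorable outcomes: C(5,1)·!4 = 5·9 = 45.
Total outcomes: 5! = 120.
Probability = 45/120 = 3/8.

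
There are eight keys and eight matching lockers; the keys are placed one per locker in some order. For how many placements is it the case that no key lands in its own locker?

14833

By inclusion-exclusion, !8 = Σ (-1)^k · 8!/k! for k=0..8
= 8! - 8!/1! + 8!/2! - 8!/3! + 8!/4! - 8!/5! + 8!/6! - 8!/7! + 8!/8!
= 40320 - 40320 + 20160 - 6720 + 1680 - 336 + 56 - 8 + 1
= 14833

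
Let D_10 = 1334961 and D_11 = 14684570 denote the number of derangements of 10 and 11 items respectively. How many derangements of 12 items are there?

D_12 = (12-1)·(D_11 + D_10) = 11·(14684570 + 1334961) = 11·16019531 = 176214841.

176214841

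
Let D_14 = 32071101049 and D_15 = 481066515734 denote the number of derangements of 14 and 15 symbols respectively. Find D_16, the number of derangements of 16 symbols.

D_16 = (16-1)·(D_15 + D_14) = 15·(481066515734 + 32071101049) = 15·513137616783 = 7697064251745.

7697064251745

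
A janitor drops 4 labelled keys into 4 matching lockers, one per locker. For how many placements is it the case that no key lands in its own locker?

9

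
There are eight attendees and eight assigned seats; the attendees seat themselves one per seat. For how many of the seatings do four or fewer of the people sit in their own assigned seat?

Sum C(8,i)·!(8-i) for i = 0..4:
  i=0: C(8,0)·!8 = 1·14833 = 14833
  i=1: C(8,1)·!7 = 8·1854 = 14832
  i=2: C(8,2)·!6 = 28·265 = 7420
  i=3: C(8,3)·!5 = 56·44 = 2464
  i=4: C(8,4)·!4 = 70·9 = 630
Total = 40179.

40179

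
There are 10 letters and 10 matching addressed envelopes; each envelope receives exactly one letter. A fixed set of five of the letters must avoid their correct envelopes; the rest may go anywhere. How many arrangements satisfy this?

Inclusion-exclusion on the 5 forbidden self-matches:
Σ_{j=0}^{5} (-1)^j C(5,j)(10-j)!
= C(5,0)·10! - C(5,1)·9! + C(5,2)·8! - C(5,3)·7! + C(5,4)·6! - C(5,5)·5!
= 3628800 - 1814400 + 403200 - 50400 + 3600 - 120
= 2170680

2170680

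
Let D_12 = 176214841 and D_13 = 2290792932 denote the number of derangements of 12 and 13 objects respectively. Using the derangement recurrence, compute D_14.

D_14 = (14-1)·(D_13 + D_12) = 13·(2290792932 + 176214841) = 13·2467007773 = 32071101049.

32071101049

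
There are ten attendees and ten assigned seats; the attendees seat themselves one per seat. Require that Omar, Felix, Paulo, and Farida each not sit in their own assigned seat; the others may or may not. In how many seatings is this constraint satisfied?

2399760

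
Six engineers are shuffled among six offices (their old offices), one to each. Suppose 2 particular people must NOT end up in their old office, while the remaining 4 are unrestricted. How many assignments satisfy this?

Let A_j be the event that the j-th constrained one is fixed. By inclusion-exclusion over the 2 events:
Σ_{j=0}^{2} (-1)^j C(2,j)(6-j)!
= C(2,0)·6! - C(2,1)·5! + C(2,2)·4!
= 720 - 240 + 24
= 504

504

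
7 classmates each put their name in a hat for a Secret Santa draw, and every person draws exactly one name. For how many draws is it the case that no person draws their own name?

1854

!7 is the nearest integer to 7!/e.
7! = 5040, and 5040/e ≈ 1854.11, so !7 = 1854.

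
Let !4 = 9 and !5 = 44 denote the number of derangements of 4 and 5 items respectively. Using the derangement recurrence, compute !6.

265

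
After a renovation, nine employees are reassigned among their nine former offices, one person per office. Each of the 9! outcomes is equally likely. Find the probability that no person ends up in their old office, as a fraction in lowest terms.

Favorable outcomes: !9 = 133496.
Total outcomes: 9! = 362880.
Probability = 133496/362880 = 16687/45360.

16687/45360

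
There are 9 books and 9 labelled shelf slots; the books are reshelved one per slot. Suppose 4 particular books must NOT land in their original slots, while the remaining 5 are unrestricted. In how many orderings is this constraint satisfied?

229080

Inclusion-exclusion on the 4 forbidden self-matches:
Σ_{j=0}^{4} (-1)^j C(4,j)(9-j)!
= C(4,0)·9! - C(4,1)·8! + C(4,2)·7! - C(4,3)·6! + C(4,4)·5!
= 362880 - 161280 + 30240 - 2880 + 120
= 229080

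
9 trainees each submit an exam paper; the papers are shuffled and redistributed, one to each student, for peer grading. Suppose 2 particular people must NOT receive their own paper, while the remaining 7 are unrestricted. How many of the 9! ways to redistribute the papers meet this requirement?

287280

Inclusion-exclusion on the 2 forbidden self-matches:
Σ_{j=0}^{2} (-1)^j C(2,j)(9-j)!
= C(2,0)·9! - C(2,1)·8! + C(2,2)·7!
= 362880 - 80640 + 5040
= 287280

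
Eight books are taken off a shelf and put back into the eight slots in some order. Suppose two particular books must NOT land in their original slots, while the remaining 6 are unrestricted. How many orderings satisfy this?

Let A_j be the event that the j-th constrained one is fixed. By inclusion-exclusion over the 2 events:
Σ_{j=0}^{2} (-1)^j C(2,j)(8-j)!
= C(2,0)·8! - C(2,1)·7! + C(2,2)·6!
= 40320 - 10080 + 720
= 30960

30960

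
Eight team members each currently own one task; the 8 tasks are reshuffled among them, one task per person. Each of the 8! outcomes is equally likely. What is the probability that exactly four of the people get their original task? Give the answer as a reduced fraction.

1/64

Favorable outcomes: C(8,4)·!4 = 70·9 = 630.
Total outcomes: 8! = 40320.
Probability = 630/40320 = 1/64.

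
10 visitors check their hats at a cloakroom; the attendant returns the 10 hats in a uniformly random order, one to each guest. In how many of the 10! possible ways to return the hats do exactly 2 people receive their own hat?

667485

Pick the 2 fixed positions: C(10,2) = 45 ways.
The remaining 8 must be deranged: !8 = 14833.
Total: 45 × 14833 = 667485.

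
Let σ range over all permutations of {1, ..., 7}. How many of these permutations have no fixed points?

1854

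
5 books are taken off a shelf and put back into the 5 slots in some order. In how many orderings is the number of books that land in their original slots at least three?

11

Sum C(5,i)·!(5-i) for i = 3..5:
  i=3: C(5,3)·!2 = 10·1 = 10
  i=4: C(5,4)·!1 = 5·0 = 0
  i=5: C(5,5)·!0 = 1·1 = 1
Total = 11.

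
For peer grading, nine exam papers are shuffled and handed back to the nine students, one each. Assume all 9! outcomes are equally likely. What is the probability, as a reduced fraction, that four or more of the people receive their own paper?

6883/362880

Favorable outcomes: Σ_{i≥4} C(9,i)·!(9-i) = 126·44 + 126·9 + 84·2 + 36·1 + 9·0 + 1·1 = 6883.
Total outcomes: 9! = 362880.
Probability = 6883/362880 = 6883/362880.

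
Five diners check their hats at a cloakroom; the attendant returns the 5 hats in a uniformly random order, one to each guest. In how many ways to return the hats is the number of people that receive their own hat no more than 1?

# with exactly i fixed is C(5,i)·!(5-i); sum over i=0..1:
  i=0: C(5,0)·!5 = 1·44 = 44
  i=1: C(5,1)·!4 = 5·9 = 45
Total = 89.

89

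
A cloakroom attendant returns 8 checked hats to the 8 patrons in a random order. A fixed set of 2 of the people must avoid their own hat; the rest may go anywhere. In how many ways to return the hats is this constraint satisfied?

Let A_j be the event that the j-th constrained one is fixed. By inclusion-exclusion over the 2 events:
Σ_{j=0}^{2} (-1)^j C(2,j)(8-j)!
= C(2,0)·8! - C(2,1)·7! + C(2,2)·6!
= 40320 - 10080 + 720
= 30960

30960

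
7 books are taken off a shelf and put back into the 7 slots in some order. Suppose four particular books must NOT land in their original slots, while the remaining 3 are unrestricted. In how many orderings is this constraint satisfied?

2790

Inclusion-exclusion on the 4 forbidden self-matches:
Σ_{j=0}^{4} (-1)^j C(4,j)(7-j)!
= C(4,0)·7! - C(4,1)·6! + C(4,2)·5! - C(4,3)·4! + C(4,4)·3!
= 5040 - 2880 + 720 - 96 + 6
= 2790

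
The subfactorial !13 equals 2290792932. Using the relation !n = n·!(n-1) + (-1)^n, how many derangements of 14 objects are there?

!14 = 14·2290792932 + 1 = 32071101049.

32071101049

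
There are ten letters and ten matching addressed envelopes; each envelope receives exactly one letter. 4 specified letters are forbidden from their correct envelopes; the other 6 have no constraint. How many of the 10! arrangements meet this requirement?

2399760

Let A_j be the event that the j-th constrained one is fixed. By inclusion-exclusion over the 4 events:
Σ_{j=0}^{4} (-1)^j C(4,j)(10-j)!
= C(4,0)·10! - C(4,1)·9! + C(4,2)·8! - C(4,3)·7! + C(4,4)·6!
= 3628800 - 1451520 + 241920 - 20160 + 720
= 2399760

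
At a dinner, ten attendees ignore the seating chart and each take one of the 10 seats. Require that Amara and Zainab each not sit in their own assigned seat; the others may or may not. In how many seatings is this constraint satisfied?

Inclusion-exclusion on the 2 forbidden self-matches:
Σ_{j=0}^{2} (-1)^j C(2,j)(10-j)!
= C(2,0)·10! - C(2,1)·9! + C(2,2)·8!
= 3628800 - 725760 + 40320
= 2943360

2943360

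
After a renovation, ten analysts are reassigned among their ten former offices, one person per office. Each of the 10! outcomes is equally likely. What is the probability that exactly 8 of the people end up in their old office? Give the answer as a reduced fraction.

1/80640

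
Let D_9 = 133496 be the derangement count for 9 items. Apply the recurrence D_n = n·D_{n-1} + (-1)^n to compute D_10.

1334961

D_10 = 10·133496 + 1 = 1334961.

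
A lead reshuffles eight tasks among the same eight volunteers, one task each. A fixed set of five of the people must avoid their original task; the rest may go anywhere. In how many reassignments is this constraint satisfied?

21234

Inclusion-exclusion on the 5 forbidden self-matches:
Σ_{j=0}^{5} (-1)^j C(5,j)(8-j)!
= C(5,0)·8! - C(5,1)·7! + C(5,2)·6! - C(5,3)·5! + C(5,4)·4! - C(5,5)·3!
= 40320 - 25200 + 7200 - 1200 + 120 - 6
= 21234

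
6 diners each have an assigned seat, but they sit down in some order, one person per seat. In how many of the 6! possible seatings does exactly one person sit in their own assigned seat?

264

Choose which one of the 6 is fixed: C(6,1) = 6.
The remaining 5 must be deranged: !5 = 44.
Total: 6 × 44 = 264.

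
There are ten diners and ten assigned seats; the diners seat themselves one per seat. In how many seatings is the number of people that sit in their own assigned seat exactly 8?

Pick the 8 fixed positions: C(10,8) = 45 ways.
The other 2 form a derangement: !2 = 1.
Total: 45 × 1 = 45.

45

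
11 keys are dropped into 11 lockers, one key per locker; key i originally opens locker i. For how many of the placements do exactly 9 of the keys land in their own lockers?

Pick the 9 fixed positions: C(11,9) = 55 ways.
The remaining 2 must be deranged: !2 = 1.
Total: 55 × 1 = 55.

55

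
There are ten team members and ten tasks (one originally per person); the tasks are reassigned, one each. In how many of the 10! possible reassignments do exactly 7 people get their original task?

240

Pick the 7 fixed positions: C(10,7) = 120 ways.
The remaining 3 must be deranged: !3 = 2.
Total: 120 × 2 = 240.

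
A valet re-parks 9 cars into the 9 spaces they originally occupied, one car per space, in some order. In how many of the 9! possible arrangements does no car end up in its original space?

133496

!9 is the nearest integer to 9!/e.
9! = 362880, and 362880/e ≈ 133496.09, so !9 = 133496.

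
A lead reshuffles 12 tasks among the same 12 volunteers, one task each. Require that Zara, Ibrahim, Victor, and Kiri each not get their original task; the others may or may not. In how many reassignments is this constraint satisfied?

339696000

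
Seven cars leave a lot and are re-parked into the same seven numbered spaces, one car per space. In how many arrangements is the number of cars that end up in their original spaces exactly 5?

Pick the 5 fixed positions: C(7,5) = 21 ways.
The other 2 form a derangement: !2 = 1.
Total: 21 × 1 = 21.

21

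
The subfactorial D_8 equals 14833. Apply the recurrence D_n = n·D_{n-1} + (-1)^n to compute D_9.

133496

D_9 = 9·14833 - 1 = 133496.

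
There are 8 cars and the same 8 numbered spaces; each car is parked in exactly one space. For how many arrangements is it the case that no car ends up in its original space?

The subfactorial !8 = [8!/e] (nearest integer).
8! = 40320, and 40320/e ≈ 14832.90, so !8 = 14833.

14833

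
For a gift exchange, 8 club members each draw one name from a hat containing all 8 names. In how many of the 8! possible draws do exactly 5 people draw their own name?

112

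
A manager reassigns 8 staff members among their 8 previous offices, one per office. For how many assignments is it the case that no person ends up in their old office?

14833

Recurrence: !8 = 7·(!7 + !6).
!8 = 7·(1854 + 265) = 7·2119 = 14833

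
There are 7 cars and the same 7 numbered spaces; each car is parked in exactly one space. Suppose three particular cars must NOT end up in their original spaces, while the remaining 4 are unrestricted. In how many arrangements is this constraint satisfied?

3216

Let A_j be the event that the j-th constrained one is fixed. By inclusion-exclusion over the 3 events:
Σ_{j=0}^{3} (-1)^j C(3,j)(7-j)!
= C(3,0)·7! - C(3,1)·6! + C(3,2)·5! - C(3,3)·4!
= 5040 - 2160 + 360 - 24
= 3216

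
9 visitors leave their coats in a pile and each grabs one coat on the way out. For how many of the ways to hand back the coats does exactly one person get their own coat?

133497

Pick the single fixed position: C(9,1) = 9 ways.
The remaining 8 must be deranged: !8 = 14833.
Total: 9 × 14833 = 133497.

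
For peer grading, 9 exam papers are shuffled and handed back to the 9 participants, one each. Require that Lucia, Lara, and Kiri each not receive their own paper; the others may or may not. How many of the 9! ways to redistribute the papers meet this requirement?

256320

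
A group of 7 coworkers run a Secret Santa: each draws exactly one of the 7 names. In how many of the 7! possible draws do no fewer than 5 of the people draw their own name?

22

# with exactly i fixed is C(7,i)·!(7-i); sum over i=5..7:
  i=5: C(7,5)·!2 = 21·1 = 21
  i=6: C(7,6)·!1 = 7·0 = 0
  i=7: C(7,7)·!0 = 1·1 = 1
Total = 22.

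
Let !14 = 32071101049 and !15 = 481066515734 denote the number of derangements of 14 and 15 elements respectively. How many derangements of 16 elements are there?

7697064251745

!16 = (16-1)·(!15 + !14) = 15·(481066515734 + 32071101049) = 15·513137616783 = 7697064251745.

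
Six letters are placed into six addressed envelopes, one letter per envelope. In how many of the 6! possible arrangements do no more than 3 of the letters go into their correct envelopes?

# with exactly i fixed is C(6,i)·!(6-i); sum over i=0..3:
  i=0: C(6,0)·!6 = 1·265 = 265
  i=1: C(6,1)·!5 = 6·44 = 264
  i=2: C(6,2)·!4 = 15·9 = 135
  i=3: C(6,3)·!3 = 20·2 = 40
Total = 704.

704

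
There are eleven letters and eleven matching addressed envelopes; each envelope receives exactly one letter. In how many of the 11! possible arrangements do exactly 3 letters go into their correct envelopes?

Choose which 3 of the 11 are fixed: C(11,3) = 165.
The remaining 8 must be deranged: !8 = 14833.
Total: 165 × 14833 = 2447445.

2447445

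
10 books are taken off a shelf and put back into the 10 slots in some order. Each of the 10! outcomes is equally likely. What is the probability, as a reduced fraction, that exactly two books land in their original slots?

2119/11520

Favorable outcomes: C(10,2)·!8 = 45·14833 = 667485.
Total outcomes: 10! = 3628800.
Probability = 667485/3628800 = 2119/11520.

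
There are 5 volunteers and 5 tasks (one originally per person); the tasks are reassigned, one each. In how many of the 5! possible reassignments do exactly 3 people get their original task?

Pick the 3 fixed positions: C(5,3) = 10 ways.
The remaining 2 must be deranged: !2 = 1.
Total: 10 × 1 = 10.

10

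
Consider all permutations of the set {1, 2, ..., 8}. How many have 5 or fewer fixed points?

# with exactly i fixed is C(8,i)·!(8-i); sum over i=0..5:
  i=0: C(8,0)·!8 = 1·14833 = 14833
  i=1: C(8,1)·!7 = 8·1854 = 14832
  i=2: C(8,2)·!6 = 28·265 = 7420
  i=3: C(8,3)·!5 = 56·44 = 2464
  i=4: C(8,4)·!4 = 70·9 = 630
  i=5: C(8,5)·!3 = 56·2 = 112
Total = 40291.

40291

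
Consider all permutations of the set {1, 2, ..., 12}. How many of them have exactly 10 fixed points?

Choose which 10 of the 12 are fixed: C(12,10) = 66.
The other 2 form a derangement: !2 = 1.
Total: 66 × 1 = 66.

66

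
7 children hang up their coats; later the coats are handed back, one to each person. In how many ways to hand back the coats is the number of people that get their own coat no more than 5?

Sum C(7,i)·!(7-i) for i = 0..5:
  i=0: C(7,0)·!7 = 1·1854 = 1854
  i=1: C(7,1)·!6 = 7·265 = 1855
  i=2: C(7,2)·!5 = 21·44 = 924
  i=3: C(7,3)·!4 = 35·9 = 315
  i=4: C(7,4)·!3 = 35·2 = 70
  i=5: C(7,5)·!2 = 21·1 = 21
Total = 5039.

5039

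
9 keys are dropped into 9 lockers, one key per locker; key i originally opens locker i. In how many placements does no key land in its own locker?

133496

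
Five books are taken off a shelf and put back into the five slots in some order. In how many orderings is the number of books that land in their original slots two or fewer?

109

# with exactly i fixed is C(5,i)·!(5-i); sum over i=0..2:
  i=0: C(5,0)·!5 = 1·44 = 44
  i=1: C(5,1)·!4 = 5·9 = 45
  i=2: C(5,2)·!3 = 10·2 = 20
Total = 109.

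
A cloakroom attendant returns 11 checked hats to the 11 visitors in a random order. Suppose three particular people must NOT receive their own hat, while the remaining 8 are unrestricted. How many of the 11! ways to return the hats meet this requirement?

30078720

Inclusion-exclusion on the 3 forbidden self-matches:
Σ_{j=0}^{3} (-1)^j C(3,j)(11-j)!
= C(3,0)·11! - C(3,1)·10! + C(3,2)·9! - C(3,3)·8!
= 39916800 - 10886400 + 1088640 - 40320
= 30078720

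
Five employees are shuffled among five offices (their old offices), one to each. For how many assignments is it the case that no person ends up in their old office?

44

Recurrence: !5 = 4·(!4 + !3).
!5 = 4·(9 + 2) = 4·11 = 44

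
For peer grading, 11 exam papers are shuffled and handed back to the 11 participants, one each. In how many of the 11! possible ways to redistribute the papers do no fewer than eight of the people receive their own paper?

386

# with exactly i fixed is C(11,i)·!(11-i); sum over i=8..11:
  i=8: C(11,8)·!3 = 165·2 = 330
  i=9: C(11,9)·!2 = 55·1 = 55
  i=10: C(11,10)·!1 = 11·0 = 0
  i=11: C(11,11)·!0 = 1·1 = 1
Total = 386.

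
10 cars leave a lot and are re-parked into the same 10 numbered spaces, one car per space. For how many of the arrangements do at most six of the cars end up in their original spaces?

# with exactly i fixed is C(10,i)·!(10-i); sum over i=0..6:
  i=0: C(10,0)·!10 = 1·1334961 = 1334961
  i=1: C(10,1)·!9 = 10·133496 = 1334960
  i=2: C(10,2)·!8 = 45·14833 = 667485
  i=3: C(10,3)·!7 = 120·1854 = 222480
  i=4: C(10,4)·!6 = 210·265 = 55650
  i=5: C(10,5)·!5 = 252·44 = 11088
  i=6: C(10,6)·!4 = 210·9 = 1890
Total = 3628514.

3628514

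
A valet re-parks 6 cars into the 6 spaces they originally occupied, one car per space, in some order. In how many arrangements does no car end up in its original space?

265

By inclusion-exclusion, !6 = Σ (-1)^k · 6!/k! for k=0..6
= 6! - 6!/1! + 6!/2! - 6!/3! + 6!/4! - 6!/5! + 6!/6!
= 720 - 720 + 360 - 120 + 30 - 6 + 1
= 265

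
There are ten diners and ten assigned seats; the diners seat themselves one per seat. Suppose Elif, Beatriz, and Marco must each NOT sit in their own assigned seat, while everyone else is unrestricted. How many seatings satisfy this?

2656080

Let A_j be the event that the j-th constrained one is fixed. By inclusion-exclusion over the 3 events:
Σ_{j=0}^{3} (-1)^j C(3,j)(10-j)!
= C(3,0)·10! - C(3,1)·9! + C(3,2)·8! - C(3,3)·7!
= 3628800 - 1088640 + 120960 - 5040
= 2656080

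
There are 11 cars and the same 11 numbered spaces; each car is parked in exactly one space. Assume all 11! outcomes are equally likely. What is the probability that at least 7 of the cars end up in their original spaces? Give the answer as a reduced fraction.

Favorable outcomes: Σ_{i≥7} C(11,i)·!(11-i) = 330·9 + 165·2 + 55·1 + 11·0 + 1·1 = 3356.
Total outcomes: 11! = 39916800.
Probability = 3356/39916800 = 839/9979200.

839/9979200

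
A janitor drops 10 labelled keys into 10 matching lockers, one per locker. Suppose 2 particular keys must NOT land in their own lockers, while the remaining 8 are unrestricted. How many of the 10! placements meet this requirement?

2943360

Inclusion-exclusion on the 2 forbidden self-matches:
Σ_{j=0}^{2} (-1)^j C(2,j)(10-j)!
= C(2,0)·10! - C(2,1)·9! + C(2,2)·8!
= 3628800 - 725760 + 40320
= 2943360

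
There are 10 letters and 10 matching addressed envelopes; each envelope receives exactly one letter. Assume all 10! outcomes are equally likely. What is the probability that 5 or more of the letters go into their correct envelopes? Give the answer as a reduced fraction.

Favorable outcomes: Σ_{i≥5} C(10,i)·!(10-i) = 252·44 + 210·9 + 120·2 + 45·1 + 10·0 + 1·1 = 13264.
Total outcomes: 10! = 3628800.
Probability = 13264/3628800 = 829/226800.

829/226800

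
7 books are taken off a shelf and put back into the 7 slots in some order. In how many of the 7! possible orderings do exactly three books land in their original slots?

Pick the 3 fixed positions: C(7,3) = 35 ways.
The other 4 form a derangement: !4 = 9.
Total: 35 × 9 = 315.

315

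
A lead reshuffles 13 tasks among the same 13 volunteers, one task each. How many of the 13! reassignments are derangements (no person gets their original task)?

2290792932

By inclusion-exclusion, !13 = Σ (-1)^k · 13!/k! for k=0..13
= 13! - 13!/1! + 13!/2! - 13!/3! + 13!/4! - 13!/5! + 13!/6! - 13!/7! + 13!/8! - 13!/9! + 13!/10! - 13!/11! + 13!/12! - 13!/13!
= 6227020800 - 6227020800 + 3113510400 - 1037836800 + 259459200 - 51891840 + 8648640 - 1235520 + 154440 - 17160 + 1716 - 156 + 13 - 1
= 2290792932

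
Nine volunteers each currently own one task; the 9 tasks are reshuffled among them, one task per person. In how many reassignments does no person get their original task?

The subfactorial !9 = [9!/e] (nearest integer).
9! = 362880, and 362880/e ≈ 133496.09, so !9 = 133496.

133496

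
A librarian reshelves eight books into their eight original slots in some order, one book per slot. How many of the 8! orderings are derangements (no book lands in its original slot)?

!8 is the nearest integer to 8!/e.
8! = 40320, and 40320/e ≈ 14832.90, so !8 = 14833.

14833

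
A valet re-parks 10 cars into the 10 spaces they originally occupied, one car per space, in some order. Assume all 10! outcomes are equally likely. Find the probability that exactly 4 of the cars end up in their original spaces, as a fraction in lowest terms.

Favorable outcomes: C(10,4)·!6 = 210·265 = 55650.
Total outcomes: 10! = 3628800.
Probability = 55650/3628800 = 53/3456.

53/3456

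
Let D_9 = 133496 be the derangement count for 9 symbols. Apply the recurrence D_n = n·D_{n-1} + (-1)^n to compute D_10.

1334961

D_10 = 10·133496 + 1 = 1334961.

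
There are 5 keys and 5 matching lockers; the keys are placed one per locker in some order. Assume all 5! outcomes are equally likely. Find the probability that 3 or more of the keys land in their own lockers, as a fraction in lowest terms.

11/120

Favorable outcomes: Σ_{i≥3} C(5,i)·!(5-i) = 10·1 + 5·0 + 1·1 = 11.
Total outcomes: 5! = 120.
Probability = 11/120 = 11/120.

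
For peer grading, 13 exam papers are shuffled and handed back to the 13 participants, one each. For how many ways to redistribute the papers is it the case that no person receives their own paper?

2290792932

Recurrence: !13 = 12·(!12 + !11).
!13 = 12·(176214841 + 14684570) = 12·190899411 = 2290792932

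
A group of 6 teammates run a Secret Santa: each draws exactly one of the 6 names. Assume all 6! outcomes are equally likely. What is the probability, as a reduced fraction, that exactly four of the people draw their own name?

Favorable outcomes: C(6,4)·!2 = 15·1 = 15.
Total outcomes: 6! = 720.
Probability = 15/720 = 1/48.

1/48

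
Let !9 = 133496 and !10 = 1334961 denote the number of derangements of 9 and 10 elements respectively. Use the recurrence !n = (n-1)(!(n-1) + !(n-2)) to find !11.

!11 = (11-1)·(!10 + !9) = 10·(1334961 + 133496) = 10·1468457 = 14684570.

14684570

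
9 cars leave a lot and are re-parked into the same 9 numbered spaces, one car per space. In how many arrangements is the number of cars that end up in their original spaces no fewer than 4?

Sum C(9,i)·!(9-i) for i = 4..9:
  i=4: C(9,4)·!5 = 126·44 = 5544
  i=5: C(9,5)·!4 = 126·9 = 1134
  i=6: C(9,6)·!3 = 84·2 = 168
  i=7: C(9,7)·!2 = 36·1 = 36
  i=8: C(9,8)·!1 = 9·0 = 0
  i=9: C(9,9)·!0 = 1·1 = 1
Total = 6883.

6883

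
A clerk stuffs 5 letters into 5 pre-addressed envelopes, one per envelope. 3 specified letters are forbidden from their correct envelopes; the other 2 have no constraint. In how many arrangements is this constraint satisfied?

64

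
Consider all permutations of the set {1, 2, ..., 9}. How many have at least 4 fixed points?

6883

Sum C(9,i)·!(9-i) for i = 4..9:
  i=4: C(9,4)·!5 = 126·44 = 5544
  i=5: C(9,5)·!4 = 126·9 = 1134
  i=6: C(9,6)·!3 = 84·2 = 168
  i=7: C(9,7)·!2 = 36·1 = 36
  i=8: C(9,8)·!1 = 9·0 = 0
  i=9: C(9,9)·!0 = 1·1 = 1
Total = 6883.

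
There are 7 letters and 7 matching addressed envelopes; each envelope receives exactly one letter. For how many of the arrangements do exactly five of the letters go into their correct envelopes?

Choose which 5 of the 7 are fixed: C(7,5) = 21.
The remaining 2 must be deranged: !2 = 1.
Total: 21 × 1 = 21.

21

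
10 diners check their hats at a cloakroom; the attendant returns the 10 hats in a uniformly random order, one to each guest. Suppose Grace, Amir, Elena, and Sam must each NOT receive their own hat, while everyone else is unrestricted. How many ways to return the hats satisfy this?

Inclusion-exclusion on the 4 forbidden self-matches:
Σ_{j=0}^{4} (-1)^j C(4,j)(10-j)!
= C(4,0)·10! - C(4,1)·9! + C(4,2)·8! - C(4,3)·7! + C(4,4)·6!
= 3628800 - 1451520 + 241920 - 20160 + 720
= 2399760

2399760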